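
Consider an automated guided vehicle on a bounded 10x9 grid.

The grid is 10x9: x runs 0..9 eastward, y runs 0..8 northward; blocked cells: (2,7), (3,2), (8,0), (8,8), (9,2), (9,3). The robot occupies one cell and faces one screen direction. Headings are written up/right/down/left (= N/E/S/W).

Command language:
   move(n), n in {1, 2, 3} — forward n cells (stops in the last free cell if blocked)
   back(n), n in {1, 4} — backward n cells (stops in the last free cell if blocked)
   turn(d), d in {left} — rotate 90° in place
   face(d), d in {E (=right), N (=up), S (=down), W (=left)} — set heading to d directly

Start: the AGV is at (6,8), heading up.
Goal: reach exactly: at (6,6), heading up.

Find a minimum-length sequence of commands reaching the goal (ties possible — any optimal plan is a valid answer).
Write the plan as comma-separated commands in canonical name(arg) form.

back(4), move(2)

begin: at (6,8), heading up
step 1 (back(4)): at (6,4), heading up
step 2 (move(2)): at (6,6), heading up
minimal: 2 command(s), checked below 2.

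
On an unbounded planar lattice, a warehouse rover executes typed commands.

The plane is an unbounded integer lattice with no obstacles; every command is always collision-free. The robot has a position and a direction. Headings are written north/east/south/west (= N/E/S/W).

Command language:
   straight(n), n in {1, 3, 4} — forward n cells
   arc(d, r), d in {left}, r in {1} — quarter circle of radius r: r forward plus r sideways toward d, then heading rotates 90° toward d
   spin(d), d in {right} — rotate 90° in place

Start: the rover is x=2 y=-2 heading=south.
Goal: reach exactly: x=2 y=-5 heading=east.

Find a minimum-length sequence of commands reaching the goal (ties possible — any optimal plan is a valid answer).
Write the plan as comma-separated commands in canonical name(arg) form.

spin(right), arc(left, 1), straight(1), arc(left, 1)

initial: x=2 y=-2 heading=south
[1] after spin(right): x=2 y=-2 heading=west
[2] after arc(left, 1): x=1 y=-3 heading=south
[3] after straight(1): x=1 y=-4 heading=south
[4] after arc(left, 1): x=2 y=-5 heading=east
shorter routes all fall short; 4 is best.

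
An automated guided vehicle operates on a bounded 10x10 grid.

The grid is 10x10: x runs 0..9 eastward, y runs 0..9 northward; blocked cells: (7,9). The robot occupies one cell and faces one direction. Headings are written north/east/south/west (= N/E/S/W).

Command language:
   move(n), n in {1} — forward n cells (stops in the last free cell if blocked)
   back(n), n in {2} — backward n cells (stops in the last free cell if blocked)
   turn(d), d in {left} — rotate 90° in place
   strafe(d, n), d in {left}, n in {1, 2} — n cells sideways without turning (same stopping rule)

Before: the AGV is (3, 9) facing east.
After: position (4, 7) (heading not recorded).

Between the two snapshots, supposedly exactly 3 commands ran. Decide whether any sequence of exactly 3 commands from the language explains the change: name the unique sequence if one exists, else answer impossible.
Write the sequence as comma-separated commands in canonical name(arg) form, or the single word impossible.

key: order matters: swapping move(1) and back(2) lands elsewhere
from: (3, 9) facing east
step 1 (move(1)): (4, 9) facing east
step 2 (turn(left)): (4, 9) facing north
step 3 (back(2)): (4, 7) facing north
no rival 3-sequence matches.

move(1), turn(left), back(2)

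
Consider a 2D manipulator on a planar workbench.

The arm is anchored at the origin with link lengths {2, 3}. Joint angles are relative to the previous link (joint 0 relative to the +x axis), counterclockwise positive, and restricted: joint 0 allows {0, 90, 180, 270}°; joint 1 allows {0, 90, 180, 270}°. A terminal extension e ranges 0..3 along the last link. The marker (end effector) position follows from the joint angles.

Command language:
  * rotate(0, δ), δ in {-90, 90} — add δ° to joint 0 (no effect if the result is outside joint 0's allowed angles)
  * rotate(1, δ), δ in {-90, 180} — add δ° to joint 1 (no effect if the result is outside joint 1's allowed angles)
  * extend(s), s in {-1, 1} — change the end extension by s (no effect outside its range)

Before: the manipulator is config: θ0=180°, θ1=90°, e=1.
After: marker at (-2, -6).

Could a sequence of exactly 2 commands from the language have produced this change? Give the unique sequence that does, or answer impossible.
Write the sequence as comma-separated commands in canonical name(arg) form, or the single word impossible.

initial: config: θ0=180°, θ1=90°, e=1
1. extend(1) → config: θ0=180°, θ1=90°, e=2
2. extend(1) → config: θ0=180°, θ1=90°, e=3
uniquely the one of 36 2-step routes that fits.

extend(1), extend(1)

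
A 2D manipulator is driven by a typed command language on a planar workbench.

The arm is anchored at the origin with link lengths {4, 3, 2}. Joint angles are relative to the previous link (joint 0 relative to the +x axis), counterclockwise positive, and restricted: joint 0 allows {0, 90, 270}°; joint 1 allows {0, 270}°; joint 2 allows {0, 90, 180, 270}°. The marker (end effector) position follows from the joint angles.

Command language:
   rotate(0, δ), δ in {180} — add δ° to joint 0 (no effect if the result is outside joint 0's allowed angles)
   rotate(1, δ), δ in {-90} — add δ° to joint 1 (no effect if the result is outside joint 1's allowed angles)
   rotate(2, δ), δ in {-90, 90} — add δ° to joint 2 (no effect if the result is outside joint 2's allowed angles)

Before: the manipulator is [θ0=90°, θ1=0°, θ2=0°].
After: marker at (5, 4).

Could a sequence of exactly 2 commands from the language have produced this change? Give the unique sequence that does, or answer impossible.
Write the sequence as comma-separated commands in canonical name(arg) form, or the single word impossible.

rotate(1, -90), rotate(1, -90)

from: [θ0=90°, θ1=0°, θ2=0°]
[1] after rotate(1, -90): [θ0=90°, θ1=270°, θ2=0°]
[2] after rotate(1, -90): [θ0=90°, θ1=270°, θ2=0°]
no rival 2-sequence matches.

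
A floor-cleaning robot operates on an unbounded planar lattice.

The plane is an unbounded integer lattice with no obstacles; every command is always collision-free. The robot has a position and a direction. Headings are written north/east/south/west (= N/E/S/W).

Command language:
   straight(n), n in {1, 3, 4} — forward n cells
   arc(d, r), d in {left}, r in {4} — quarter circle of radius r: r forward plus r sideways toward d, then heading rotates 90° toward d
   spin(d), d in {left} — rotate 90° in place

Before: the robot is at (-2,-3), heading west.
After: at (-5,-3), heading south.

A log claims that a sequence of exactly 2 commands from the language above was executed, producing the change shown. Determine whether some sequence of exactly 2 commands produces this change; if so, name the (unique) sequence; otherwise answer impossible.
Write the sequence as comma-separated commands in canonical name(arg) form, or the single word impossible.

key: cell and facing (now S) both changed — the 2 commands mix motion and turning
initial: at (-2,-3), heading west
step 1 (straight(3)): at (-5,-3), heading west
step 2 (spin(left)): at (-5,-3), heading south
uniquely the one of 25 2-step routes that fits.

straight(3), spin(left)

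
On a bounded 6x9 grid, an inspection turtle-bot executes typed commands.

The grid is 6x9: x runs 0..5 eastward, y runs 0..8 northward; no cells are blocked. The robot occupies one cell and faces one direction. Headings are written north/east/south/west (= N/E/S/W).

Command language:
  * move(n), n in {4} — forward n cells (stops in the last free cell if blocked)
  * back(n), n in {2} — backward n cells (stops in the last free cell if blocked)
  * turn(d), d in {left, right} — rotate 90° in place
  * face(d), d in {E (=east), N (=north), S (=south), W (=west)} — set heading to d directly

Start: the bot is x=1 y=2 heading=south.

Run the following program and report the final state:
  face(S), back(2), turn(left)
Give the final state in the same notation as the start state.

initial: x=1 y=2 heading=south
1. face(S) → x=1 y=2 heading=south
2. back(2) → x=1 y=4 heading=south
3. turn(left) → x=1 y=4 heading=east

x=1 y=4 heading=east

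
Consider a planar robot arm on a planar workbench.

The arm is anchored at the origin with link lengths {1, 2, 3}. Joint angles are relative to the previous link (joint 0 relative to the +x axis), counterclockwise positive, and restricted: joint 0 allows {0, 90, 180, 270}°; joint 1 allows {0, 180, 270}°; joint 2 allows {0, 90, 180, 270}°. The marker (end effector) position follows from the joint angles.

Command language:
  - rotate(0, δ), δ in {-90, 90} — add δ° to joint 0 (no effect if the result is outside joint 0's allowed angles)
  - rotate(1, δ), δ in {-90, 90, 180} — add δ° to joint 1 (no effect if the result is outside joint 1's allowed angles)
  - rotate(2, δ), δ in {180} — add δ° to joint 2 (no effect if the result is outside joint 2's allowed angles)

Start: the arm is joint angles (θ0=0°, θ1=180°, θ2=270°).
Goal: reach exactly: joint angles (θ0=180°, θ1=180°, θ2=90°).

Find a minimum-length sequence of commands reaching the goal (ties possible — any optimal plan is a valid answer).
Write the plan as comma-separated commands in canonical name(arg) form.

begin: joint angles (θ0=0°, θ1=180°, θ2=270°)
t=1 rotate(0, 90) ⇒ joint angles (θ0=90°, θ1=180°, θ2=270°)
t=2 rotate(0, 90) ⇒ joint angles (θ0=180°, θ1=180°, θ2=270°)
t=3 rotate(2, 180) ⇒ joint angles (θ0=180°, θ1=180°, θ2=90°)
nothing shorter than 3 reaches the goal.

rotate(0, 90), rotate(0, 90), rotate(2, 180)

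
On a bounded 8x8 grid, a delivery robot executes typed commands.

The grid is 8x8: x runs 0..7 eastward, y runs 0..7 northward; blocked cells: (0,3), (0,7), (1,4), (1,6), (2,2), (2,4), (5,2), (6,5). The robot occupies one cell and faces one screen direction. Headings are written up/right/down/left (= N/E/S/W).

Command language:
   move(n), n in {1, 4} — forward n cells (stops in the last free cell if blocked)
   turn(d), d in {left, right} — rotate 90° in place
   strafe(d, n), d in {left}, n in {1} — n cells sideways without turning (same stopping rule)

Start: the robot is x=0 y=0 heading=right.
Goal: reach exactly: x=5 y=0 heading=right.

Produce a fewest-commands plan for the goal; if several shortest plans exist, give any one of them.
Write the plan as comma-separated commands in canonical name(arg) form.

move(4), move(1)

start: x=0 y=0 heading=right
[1] after move(4): x=4 y=0 heading=right
[2] after move(1): x=5 y=0 heading=right
no 1-step plan works, so 2 is optimal.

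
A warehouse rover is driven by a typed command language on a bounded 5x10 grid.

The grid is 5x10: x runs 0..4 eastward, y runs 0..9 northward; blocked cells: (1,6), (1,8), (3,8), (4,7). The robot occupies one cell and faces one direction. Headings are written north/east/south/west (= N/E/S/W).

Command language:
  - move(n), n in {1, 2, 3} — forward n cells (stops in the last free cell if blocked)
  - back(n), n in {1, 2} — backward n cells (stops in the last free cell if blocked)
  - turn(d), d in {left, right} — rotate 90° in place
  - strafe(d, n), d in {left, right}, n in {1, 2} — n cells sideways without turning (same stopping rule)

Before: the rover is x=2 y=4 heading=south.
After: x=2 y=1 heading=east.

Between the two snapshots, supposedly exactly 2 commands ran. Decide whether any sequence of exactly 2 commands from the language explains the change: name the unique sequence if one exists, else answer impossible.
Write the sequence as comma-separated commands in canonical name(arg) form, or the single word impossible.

move(3), turn(left)

key: running turn(left) before move(3) would end elsewhere — order is forced
initial: x=2 y=4 heading=south
[1] after move(3): x=2 y=1 heading=south
[2] after turn(left): x=2 y=1 heading=east
no other 2-command option fits: unique.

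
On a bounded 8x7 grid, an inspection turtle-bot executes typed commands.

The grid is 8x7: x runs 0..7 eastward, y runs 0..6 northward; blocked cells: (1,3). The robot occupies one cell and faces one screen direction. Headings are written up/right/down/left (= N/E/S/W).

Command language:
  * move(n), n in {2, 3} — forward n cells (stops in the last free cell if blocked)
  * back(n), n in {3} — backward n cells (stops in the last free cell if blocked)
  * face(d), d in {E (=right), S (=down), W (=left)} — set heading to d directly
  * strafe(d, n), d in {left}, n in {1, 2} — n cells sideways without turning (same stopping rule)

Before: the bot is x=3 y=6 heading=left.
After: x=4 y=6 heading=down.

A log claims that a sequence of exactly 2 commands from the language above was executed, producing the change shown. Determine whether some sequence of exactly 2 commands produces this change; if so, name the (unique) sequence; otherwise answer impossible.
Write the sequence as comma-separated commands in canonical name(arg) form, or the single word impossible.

face(S), strafe(left, 1)

key: position moved to (4,6) AND the heading swung to S — translation plus rotation needed
from: x=3 y=6 heading=left
1. face(S) → x=3 y=6 heading=down
2. strafe(left, 1) → x=4 y=6 heading=down
uniquely the one of 64 2-step routes that fits.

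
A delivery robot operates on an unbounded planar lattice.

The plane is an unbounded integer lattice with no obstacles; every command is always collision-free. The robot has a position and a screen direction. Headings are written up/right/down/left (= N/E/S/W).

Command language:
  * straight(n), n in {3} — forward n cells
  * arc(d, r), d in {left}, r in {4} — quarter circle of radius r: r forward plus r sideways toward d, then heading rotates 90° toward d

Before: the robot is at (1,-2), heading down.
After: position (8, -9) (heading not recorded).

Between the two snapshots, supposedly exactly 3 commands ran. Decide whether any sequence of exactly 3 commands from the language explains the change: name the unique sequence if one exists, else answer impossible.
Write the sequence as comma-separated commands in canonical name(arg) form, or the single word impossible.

straight(3), arc(left, 4), straight(3)

from: at (1,-2), heading down
step 1 (straight(3)): at (1,-5), heading down
step 2 (arc(left, 4)): at (5,-9), heading right
step 3 (straight(3)): at (8,-9), heading right
no other 3-command option fits: unique.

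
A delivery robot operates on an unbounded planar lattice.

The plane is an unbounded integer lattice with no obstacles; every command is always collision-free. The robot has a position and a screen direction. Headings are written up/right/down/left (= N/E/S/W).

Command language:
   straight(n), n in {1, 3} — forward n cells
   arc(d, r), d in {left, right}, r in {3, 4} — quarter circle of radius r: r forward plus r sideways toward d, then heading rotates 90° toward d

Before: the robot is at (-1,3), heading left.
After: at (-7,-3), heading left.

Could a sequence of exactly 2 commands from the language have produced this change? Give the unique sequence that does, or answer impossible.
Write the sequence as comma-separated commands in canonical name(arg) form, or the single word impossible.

key: running arc(right, 3) before arc(left, 3) would end elsewhere — order is forced
begin: at (-1,3), heading left
1. arc(left, 3) → at (-4,0), heading down
2. arc(right, 3) → at (-7,-3), heading left
no other 2-command option fits: unique.

arc(left, 3), arc(right, 3)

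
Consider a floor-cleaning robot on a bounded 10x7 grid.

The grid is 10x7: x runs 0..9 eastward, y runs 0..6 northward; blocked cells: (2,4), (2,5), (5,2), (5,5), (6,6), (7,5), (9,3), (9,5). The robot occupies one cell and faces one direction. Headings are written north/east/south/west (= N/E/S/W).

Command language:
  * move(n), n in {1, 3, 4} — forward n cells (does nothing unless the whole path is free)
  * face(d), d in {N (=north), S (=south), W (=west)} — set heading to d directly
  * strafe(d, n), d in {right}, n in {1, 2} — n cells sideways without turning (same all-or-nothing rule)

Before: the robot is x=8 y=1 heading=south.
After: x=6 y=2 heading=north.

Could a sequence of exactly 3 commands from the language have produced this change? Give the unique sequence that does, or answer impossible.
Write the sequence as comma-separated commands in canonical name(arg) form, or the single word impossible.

key: cell and facing (now N) both changed — the 3 commands mix motion and turning
from: x=8 y=1 heading=south
t=1 strafe(right, 2) ⇒ x=6 y=1 heading=south
t=2 face(N) ⇒ x=6 y=1 heading=north
t=3 move(1) ⇒ x=6 y=2 heading=north
all 512 alternatives checked — unique.

strafe(right, 2), face(N), move(1)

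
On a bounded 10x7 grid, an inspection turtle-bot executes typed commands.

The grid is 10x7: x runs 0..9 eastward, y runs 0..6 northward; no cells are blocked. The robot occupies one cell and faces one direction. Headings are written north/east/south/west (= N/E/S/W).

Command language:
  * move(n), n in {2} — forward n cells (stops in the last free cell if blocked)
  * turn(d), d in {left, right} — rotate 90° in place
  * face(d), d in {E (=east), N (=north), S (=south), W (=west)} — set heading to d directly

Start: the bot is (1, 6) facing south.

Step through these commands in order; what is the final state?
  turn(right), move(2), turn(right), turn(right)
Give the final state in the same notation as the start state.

t0: (1, 6) facing south
t=1 turn(right) ⇒ (1, 6) facing west
t=2 move(2) ⇒ (0, 6) facing west
t=3 turn(right) ⇒ (0, 6) facing north
t=4 turn(right) ⇒ (0, 6) facing east

(0, 6) facing east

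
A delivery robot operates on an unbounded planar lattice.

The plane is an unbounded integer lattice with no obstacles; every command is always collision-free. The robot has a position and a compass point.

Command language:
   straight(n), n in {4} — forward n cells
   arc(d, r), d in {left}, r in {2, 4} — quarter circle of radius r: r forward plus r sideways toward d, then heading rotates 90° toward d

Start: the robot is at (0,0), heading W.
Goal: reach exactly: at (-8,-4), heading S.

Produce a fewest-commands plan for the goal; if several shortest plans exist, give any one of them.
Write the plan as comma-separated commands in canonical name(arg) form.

straight(4), arc(left, 4)

initial: at (0,0), heading W
t=1 straight(4) ⇒ at (-4,0), heading W
t=2 arc(left, 4) ⇒ at (-8,-4), heading S
no 1-step plan works, so 2 is optimal.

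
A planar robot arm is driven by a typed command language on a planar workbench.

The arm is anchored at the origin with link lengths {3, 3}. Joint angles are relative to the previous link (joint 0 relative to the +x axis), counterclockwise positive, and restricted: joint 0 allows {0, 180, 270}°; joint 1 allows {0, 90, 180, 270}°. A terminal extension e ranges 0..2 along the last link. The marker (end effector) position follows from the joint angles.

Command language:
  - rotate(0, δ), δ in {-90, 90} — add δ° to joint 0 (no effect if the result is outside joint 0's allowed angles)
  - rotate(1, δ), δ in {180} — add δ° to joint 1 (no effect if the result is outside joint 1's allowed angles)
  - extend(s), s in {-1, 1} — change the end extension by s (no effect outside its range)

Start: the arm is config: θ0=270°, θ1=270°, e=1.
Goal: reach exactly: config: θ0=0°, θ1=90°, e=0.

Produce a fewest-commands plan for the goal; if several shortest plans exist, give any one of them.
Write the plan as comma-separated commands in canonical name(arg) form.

extend(-1), rotate(0, 90), rotate(1, 180)

begin: config: θ0=270°, θ1=270°, e=1
step 1 (extend(-1)): config: θ0=270°, θ1=270°, e=0
step 2 (rotate(0, 90)): config: θ0=0°, θ1=270°, e=0
step 3 (rotate(1, 180)): config: θ0=0°, θ1=90°, e=0
shorter routes all fall short; 3 is best.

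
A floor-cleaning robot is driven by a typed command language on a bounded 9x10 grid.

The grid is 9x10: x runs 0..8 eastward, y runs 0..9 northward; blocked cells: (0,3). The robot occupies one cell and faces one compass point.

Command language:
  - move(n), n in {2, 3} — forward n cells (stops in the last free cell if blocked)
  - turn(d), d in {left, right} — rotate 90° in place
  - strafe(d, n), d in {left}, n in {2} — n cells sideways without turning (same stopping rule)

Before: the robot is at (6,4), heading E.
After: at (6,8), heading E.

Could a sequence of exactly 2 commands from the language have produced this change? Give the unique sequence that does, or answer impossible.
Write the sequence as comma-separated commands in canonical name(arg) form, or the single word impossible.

strafe(left, 2), strafe(left, 2)

key: still facing E at the end — nothing in the sequence rotates
begin: at (6,4), heading E
1. strafe(left, 2) → at (6,6), heading E
2. strafe(left, 2) → at (6,8), heading E
no other 2-command option fits: unique.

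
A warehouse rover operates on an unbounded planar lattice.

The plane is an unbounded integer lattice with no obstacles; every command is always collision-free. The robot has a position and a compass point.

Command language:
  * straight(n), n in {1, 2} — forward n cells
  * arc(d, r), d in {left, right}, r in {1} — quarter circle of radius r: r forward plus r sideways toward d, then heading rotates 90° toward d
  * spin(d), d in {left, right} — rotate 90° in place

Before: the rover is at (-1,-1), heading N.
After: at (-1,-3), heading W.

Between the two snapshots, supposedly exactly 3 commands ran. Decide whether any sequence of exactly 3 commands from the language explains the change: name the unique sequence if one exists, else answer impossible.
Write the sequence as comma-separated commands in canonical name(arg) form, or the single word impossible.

key: running arc(right, 1) before spin(right) would end elsewhere — order is forced
t0: at (-1,-1), heading N
1. spin(right) → at (-1,-1), heading E
2. arc(right, 1) → at (0,-2), heading S
3. arc(right, 1) → at (-1,-3), heading W
no rival 3-sequence matches.

spin(right), arc(right, 1), arc(right, 1)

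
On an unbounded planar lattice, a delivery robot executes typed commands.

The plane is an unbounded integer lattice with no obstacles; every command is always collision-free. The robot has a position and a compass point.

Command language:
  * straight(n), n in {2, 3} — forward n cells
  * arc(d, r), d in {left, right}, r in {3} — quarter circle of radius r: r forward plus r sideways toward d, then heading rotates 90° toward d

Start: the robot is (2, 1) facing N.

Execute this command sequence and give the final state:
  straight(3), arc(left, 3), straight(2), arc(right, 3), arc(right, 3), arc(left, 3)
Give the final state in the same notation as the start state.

(0, 16) facing N

initial: (2, 1) facing N
t=1 straight(3) ⇒ (2, 4) facing N
t=2 arc(left, 3) ⇒ (-1, 7) facing W
t=3 straight(2) ⇒ (-3, 7) facing W
t=4 arc(right, 3) ⇒ (-6, 10) facing N
t=5 arc(right, 3) ⇒ (-3, 13) facing E
t=6 arc(left, 3) ⇒ (0, 16) facing N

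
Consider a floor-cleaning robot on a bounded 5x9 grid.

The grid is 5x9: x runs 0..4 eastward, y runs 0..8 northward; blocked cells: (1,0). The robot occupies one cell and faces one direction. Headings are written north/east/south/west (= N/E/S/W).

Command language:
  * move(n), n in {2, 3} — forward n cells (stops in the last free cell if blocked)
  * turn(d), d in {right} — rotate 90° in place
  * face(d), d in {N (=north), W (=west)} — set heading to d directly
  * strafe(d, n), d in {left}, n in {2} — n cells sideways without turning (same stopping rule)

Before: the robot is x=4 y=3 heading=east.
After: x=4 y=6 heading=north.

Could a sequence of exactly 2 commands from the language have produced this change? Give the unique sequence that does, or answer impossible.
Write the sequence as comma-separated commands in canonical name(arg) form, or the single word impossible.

key: position moved to (4,6) AND the heading swung to N — translation plus rotation needed
from: x=4 y=3 heading=east
[1] after face(N): x=4 y=3 heading=north
[2] after move(3): x=4 y=6 heading=north
uniquely the one of 36 2-step routes that fits.

face(N), move(3)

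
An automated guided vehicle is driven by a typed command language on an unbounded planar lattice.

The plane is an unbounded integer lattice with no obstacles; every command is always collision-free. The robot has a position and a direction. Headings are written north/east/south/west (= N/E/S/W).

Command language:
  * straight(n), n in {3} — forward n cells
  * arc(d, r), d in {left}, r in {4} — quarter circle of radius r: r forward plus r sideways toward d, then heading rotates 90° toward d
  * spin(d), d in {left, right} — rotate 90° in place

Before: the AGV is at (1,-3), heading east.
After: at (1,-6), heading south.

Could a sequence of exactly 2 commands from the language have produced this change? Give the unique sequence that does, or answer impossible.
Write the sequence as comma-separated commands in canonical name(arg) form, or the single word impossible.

key: order matters: swapping spin(right) and straight(3) lands elsewhere
initial: at (1,-3), heading east
t=1 spin(right) ⇒ at (1,-3), heading south
t=2 straight(3) ⇒ at (1,-6), heading south
all 16 alternatives checked — unique.

spin(right), straight(3)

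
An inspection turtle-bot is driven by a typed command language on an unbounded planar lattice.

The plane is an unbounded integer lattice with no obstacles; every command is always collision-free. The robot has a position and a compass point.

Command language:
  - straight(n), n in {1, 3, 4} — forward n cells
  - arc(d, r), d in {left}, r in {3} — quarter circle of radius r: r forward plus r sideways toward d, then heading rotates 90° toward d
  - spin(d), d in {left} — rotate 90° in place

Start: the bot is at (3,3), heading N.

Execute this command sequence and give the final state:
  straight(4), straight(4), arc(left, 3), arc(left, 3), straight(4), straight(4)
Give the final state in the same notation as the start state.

t0: at (3,3), heading N
1. straight(4) → at (3,7), heading N
2. straight(4) → at (3,11), heading N
3. arc(left, 3) → at (0,14), heading W
4. arc(left, 3) → at (-3,11), heading S
5. straight(4) → at (-3,7), heading S
6. straight(4) → at (-3,3), heading S

at (-3,3), heading S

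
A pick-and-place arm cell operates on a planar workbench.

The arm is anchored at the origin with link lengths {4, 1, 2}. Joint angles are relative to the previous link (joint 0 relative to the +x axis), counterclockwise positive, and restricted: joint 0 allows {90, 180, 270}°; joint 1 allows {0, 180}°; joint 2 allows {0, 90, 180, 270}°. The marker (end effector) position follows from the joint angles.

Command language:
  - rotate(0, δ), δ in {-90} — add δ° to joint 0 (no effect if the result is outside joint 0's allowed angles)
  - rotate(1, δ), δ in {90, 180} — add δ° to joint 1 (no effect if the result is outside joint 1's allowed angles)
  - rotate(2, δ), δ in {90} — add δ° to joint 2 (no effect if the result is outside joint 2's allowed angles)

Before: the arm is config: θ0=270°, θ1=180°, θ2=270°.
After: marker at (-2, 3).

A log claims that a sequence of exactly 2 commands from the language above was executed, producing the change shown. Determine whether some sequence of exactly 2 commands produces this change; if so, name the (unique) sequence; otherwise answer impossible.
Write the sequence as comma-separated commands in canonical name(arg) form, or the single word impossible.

from: config: θ0=270°, θ1=180°, θ2=270°
t=1 rotate(0, -90) ⇒ config: θ0=180°, θ1=180°, θ2=270°
t=2 rotate(0, -90) ⇒ config: θ0=90°, θ1=180°, θ2=270°
uniquely the one of 16 2-step routes that fits.

rotate(0, -90), rotate(0, -90)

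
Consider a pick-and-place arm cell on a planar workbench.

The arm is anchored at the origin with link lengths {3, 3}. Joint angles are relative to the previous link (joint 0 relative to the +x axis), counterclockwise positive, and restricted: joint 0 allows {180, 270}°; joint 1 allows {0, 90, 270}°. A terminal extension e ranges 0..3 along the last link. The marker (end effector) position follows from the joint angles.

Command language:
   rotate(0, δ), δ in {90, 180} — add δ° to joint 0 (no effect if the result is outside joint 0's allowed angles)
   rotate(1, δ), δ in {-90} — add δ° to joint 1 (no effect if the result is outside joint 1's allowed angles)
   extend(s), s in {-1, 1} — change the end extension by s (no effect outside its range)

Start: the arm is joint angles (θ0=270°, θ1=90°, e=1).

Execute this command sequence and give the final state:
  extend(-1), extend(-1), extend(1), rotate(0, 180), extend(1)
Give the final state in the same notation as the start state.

joint angles (θ0=270°, θ1=90°, e=2)

from: joint angles (θ0=270°, θ1=90°, e=1)
t=1 extend(-1) ⇒ joint angles (θ0=270°, θ1=90°, e=0)
t=2 extend(-1) ⇒ joint angles (θ0=270°, θ1=90°, e=0)
t=3 extend(1) ⇒ joint angles (θ0=270°, θ1=90°, e=1)
t=4 rotate(0, 180) ⇒ joint angles (θ0=270°, θ1=90°, e=1)
t=5 extend(1) ⇒ joint angles (θ0=270°, θ1=90°, e=2)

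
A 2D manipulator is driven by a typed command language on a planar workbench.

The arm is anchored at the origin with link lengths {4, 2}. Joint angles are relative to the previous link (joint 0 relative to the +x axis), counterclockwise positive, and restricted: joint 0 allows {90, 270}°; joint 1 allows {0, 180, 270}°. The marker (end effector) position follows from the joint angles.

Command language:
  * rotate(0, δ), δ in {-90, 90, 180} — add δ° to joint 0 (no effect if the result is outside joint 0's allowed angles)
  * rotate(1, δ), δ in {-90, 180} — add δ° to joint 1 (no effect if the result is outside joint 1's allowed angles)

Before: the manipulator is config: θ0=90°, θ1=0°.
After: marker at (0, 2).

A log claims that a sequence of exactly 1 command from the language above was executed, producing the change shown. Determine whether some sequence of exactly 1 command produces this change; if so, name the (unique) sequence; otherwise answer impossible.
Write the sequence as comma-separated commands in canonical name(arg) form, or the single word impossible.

t0: config: θ0=90°, θ1=0°
step 1 (rotate(1, 180)): config: θ0=90°, θ1=180°
no rival 1-sequence matches.

rotate(1, 180)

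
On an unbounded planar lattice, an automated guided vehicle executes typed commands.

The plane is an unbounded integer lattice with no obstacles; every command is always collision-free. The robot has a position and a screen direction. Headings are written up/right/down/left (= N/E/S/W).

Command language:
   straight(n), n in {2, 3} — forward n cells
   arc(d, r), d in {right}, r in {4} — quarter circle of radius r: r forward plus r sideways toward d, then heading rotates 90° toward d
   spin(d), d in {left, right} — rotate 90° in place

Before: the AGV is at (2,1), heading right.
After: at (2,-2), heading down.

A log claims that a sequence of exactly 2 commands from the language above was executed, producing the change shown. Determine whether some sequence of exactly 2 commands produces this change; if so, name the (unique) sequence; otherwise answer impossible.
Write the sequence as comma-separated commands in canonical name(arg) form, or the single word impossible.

key: position moved to (2,-2) AND the heading swung to S — translation plus rotation needed
t0: at (2,1), heading right
t=1 spin(right) ⇒ at (2,1), heading down
t=2 straight(3) ⇒ at (2,-2), heading down
no other 2-command option fits: unique.

spin(right), straight(3)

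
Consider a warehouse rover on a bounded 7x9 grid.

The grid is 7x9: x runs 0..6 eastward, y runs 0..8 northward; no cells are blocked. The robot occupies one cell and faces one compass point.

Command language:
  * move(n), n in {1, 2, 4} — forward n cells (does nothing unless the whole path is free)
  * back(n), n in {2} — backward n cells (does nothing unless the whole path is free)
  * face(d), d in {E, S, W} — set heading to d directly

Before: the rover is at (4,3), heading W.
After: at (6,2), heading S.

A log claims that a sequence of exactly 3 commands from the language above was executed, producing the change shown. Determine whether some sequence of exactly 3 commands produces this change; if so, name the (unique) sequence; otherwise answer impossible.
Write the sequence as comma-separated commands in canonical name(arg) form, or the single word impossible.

back(2), face(S), move(1)

key: position moved to (6,2) AND the heading swung to S — translation plus rotation needed
begin: at (4,3), heading W
[1] after back(2): at (6,3), heading W
[2] after face(S): at (6,3), heading S
[3] after move(1): at (6,2), heading S
all 343 alternatives checked — unique.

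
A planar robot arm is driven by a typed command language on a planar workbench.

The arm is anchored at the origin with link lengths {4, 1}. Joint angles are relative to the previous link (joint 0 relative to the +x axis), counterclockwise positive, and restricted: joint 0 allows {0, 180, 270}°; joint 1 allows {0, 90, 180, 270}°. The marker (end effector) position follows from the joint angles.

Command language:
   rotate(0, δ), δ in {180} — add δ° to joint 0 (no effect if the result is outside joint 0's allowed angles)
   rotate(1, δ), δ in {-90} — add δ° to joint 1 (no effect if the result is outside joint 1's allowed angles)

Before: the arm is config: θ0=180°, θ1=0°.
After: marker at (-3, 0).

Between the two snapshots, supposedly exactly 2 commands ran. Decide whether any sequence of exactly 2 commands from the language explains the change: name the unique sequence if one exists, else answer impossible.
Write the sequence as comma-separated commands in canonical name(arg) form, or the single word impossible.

rotate(1, -90), rotate(1, -90)

from: config: θ0=180°, θ1=0°
1. rotate(1, -90) → config: θ0=180°, θ1=270°
2. rotate(1, -90) → config: θ0=180°, θ1=180°
no rival 2-sequence matches.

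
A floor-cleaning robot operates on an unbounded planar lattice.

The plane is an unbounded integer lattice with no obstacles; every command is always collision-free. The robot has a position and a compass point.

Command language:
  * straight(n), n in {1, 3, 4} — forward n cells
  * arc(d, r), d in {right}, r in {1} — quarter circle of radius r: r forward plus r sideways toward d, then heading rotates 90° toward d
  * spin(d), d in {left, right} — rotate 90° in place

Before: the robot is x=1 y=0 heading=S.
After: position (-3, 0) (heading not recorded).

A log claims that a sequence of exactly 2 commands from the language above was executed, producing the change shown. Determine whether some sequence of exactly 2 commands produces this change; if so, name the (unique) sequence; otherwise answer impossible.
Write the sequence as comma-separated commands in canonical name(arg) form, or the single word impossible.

spin(right), straight(4)

key: running straight(4) before spin(right) would end elsewhere — order is forced
start: x=1 y=0 heading=S
step 1 (spin(right)): x=1 y=0 heading=W
step 2 (straight(4)): x=-3 y=0 heading=W
no other 2-command option fits: unique.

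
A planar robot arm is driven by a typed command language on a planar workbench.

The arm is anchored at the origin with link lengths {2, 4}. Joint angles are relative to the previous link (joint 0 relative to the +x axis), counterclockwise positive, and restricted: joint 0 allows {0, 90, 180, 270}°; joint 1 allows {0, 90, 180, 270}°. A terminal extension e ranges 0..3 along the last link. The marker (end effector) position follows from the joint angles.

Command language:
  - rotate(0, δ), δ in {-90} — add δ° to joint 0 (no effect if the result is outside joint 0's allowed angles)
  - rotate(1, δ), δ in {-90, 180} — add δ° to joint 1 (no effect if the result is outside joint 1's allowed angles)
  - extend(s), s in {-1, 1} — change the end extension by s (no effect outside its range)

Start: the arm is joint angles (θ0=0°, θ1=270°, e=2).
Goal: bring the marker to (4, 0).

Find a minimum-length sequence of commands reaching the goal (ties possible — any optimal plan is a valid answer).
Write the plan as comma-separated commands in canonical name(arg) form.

begin: joint angles (θ0=0°, θ1=270°, e=2)
t=1 rotate(1, -90) ⇒ joint angles (θ0=0°, θ1=180°, e=2)
t=2 rotate(0, -90) ⇒ joint angles (θ0=270°, θ1=180°, e=2)
t=3 rotate(0, -90) ⇒ joint angles (θ0=180°, θ1=180°, e=2)
minimal: 3 command(s), checked below 3.

rotate(1, -90), rotate(0, -90), rotate(0, -90)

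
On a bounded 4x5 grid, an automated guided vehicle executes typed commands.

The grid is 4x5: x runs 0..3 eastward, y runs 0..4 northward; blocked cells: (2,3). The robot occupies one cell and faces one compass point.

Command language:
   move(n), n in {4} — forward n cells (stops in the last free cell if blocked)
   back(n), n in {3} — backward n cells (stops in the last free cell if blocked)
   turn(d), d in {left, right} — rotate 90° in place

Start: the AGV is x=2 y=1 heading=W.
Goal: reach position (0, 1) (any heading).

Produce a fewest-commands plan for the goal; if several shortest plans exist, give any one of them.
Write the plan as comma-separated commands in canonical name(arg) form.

move(4)

t0: x=2 y=1 heading=W
1. move(4) → x=0 y=1 heading=W
nothing shorter than 1 reaches the goal.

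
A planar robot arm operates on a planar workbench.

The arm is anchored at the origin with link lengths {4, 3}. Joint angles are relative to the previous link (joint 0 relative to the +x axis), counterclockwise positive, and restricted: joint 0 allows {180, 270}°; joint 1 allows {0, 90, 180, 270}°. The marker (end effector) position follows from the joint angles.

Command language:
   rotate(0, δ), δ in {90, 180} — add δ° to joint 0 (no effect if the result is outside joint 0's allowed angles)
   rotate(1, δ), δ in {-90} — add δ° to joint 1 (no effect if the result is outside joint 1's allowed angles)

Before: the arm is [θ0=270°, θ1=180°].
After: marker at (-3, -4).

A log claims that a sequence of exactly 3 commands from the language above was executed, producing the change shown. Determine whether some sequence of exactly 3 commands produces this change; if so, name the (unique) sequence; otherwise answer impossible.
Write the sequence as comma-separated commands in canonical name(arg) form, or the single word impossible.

rotate(1, -90), rotate(1, -90), rotate(1, -90)

begin: [θ0=270°, θ1=180°]
t=1 rotate(1, -90) ⇒ [θ0=270°, θ1=90°]
t=2 rotate(1, -90) ⇒ [θ0=270°, θ1=0°]
t=3 rotate(1, -90) ⇒ [θ0=270°, θ1=270°]
no rival 3-sequence matches.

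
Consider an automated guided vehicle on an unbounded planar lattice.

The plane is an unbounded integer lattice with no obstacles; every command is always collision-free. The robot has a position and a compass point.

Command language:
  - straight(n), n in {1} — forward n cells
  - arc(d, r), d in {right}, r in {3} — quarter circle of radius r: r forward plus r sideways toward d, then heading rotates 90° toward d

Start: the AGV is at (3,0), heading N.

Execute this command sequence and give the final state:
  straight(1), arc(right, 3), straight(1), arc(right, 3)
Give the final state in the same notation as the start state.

at (10,1), heading S

t0: at (3,0), heading N
1. straight(1) → at (3,1), heading N
2. arc(right, 3) → at (6,4), heading E
3. straight(1) → at (7,4), heading E
4. arc(right, 3) → at (10,1), heading S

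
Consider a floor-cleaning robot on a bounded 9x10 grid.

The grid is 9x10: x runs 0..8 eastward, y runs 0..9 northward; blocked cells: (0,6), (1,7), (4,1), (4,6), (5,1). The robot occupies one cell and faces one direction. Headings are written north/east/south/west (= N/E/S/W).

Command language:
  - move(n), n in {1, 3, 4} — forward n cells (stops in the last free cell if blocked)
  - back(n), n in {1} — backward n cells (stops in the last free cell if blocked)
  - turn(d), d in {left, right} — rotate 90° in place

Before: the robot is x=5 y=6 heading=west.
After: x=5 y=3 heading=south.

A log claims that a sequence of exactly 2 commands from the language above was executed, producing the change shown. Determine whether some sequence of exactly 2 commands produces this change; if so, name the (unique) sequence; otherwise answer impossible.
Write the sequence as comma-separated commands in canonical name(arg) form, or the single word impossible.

key: order matters: swapping turn(left) and move(3) lands elsewhere
t0: x=5 y=6 heading=west
[1] after turn(left): x=5 y=6 heading=south
[2] after move(3): x=5 y=3 heading=south
no other 2-command option fits: unique.

turn(left), move(3)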